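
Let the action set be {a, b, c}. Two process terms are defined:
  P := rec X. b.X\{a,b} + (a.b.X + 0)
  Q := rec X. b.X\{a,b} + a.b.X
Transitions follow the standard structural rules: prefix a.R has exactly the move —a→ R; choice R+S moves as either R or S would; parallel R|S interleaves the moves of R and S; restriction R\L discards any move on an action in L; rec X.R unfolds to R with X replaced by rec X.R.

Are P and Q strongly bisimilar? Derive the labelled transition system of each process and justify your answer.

YES

LTS(P): 3 reachable states
  s0 = rec X. b.X\{a,b} + (a.b.X + 0) has moves =a=> s1, =b=> s2
  s1 = b.(rec X. b.X\{a,b} + (a.b.X + 0)) has moves =b=> s0
  s2 = (rec X. b.X\{a,b} + (a.b.X + 0))\{a,b} has moves ·
LTS(Q): 3 reachable states
  t0 = rec X. b.X\{a,b} + a.b.X has moves =a=> t1, =b=> t2
  t1 = b.(rec X. b.X\{a,b} + a.b.X) has moves =b=> t0
  t2 = (rec X. b.X\{a,b} + a.b.X)\{a,b} has moves ·
Partition-refinement fixed point:
  B0 = {s0, t0}
  B1 = {s2, t2}
  B2 = {s1, t1}
s0 ∈ B0, t0 ∈ B0 → same block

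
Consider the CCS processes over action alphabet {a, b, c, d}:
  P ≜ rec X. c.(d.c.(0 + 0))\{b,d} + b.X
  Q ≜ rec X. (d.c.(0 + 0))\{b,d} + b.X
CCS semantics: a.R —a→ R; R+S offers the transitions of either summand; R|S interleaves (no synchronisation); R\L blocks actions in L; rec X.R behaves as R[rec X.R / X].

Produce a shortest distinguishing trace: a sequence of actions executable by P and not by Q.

c

LTS(P): 2 reachable states
  s0 = rec X. c.(d.c.(0 + 0))\{b,d} + b.X has moves —b→ s0, —c→ s1
  s1 = (d.c.(0 + 0))\{b,d} has moves ·
LTS(Q): 1 reachable states
  t0 = rec X. (d.c.(0 + 0))\{b,d} + b.X has moves —b→ t0
Trace ⟨c⟩ through P, begin at {s0}:
  step 1 (c): {s1}
  — P admits the full trace.
Trace ⟨c⟩ through Q, begin at {t0}:
  step 1 (c): no successor for Q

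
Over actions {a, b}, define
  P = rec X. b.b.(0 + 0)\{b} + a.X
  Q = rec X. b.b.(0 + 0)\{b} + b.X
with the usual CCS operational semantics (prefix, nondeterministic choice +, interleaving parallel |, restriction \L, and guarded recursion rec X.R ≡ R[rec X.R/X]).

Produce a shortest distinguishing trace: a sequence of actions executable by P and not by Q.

a

P's transition system — 3 states:
  m0 = rec X. b.b.(0 + 0)\{b} + a.X has moves —a→ m0, —b→ m1
  m1 = b.(0 + 0)\{b} has moves —b→ m2
  m2 = (0 + 0)\{b} has moves stopped
Q's transition system — 3 states:
  n0 = rec X. b.b.(0 + 0)\{b} + b.X has moves —b→ n0, —b→ n1
  n1 = b.(0 + 0)\{b} has moves —b→ n2
  n2 = (0 + 0)\{b} has moves stopped
Run σ = ⟨a⟩ on P: start {m0}
  step 1 (a): {m0}
  P completes σ.
Run σ = ⟨a⟩ on Q: start {n0}
  step 1 (a): ∅ (Q stuck)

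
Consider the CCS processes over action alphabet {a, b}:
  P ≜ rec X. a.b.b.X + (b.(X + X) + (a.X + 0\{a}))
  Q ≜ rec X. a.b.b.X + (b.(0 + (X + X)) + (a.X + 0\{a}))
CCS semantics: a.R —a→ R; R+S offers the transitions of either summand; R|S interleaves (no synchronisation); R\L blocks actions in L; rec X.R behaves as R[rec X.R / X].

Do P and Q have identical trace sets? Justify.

Reachable graph of P (4 states):
  u0 = rec X. a.b.b.X + (b.(X + X) + (a.X + 0\{a})) | —a→ u0, —a→ u1, —b→ u2
  u1 = b.b.(rec X. a.b.b.X + (b.(X + X) + (a.X + 0\{a}))) | —b→ u3
  u2 = (rec X. a.b.b.X + (b.(X + X) + (a.X + 0\{a}))) + (rec X. a.b.b.X + (b.(X + X) + (a.X + 0\{a}))) | —a→ u0, —a→ u1, —b→ u2
  u3 = b.(rec X. a.b.b.X + (b.(X + X) + (a.X + 0\{a}))) | —b→ u0
Reachable graph of Q (4 states):
  v0 = rec X. a.b.b.X + (b.(0 + (X + X)) + (a.X + 0\{a})) | —a→ v0, —a→ v1, —b→ v2
  v1 = b.b.(rec X. a.b.b.X + (b.(0 + (X + X)) + (a.X + 0\{a}))) | —b→ v3
  v2 = 0 + ((rec X. a.b.b.X + (b.(0 + (X + X)) + (a.X + 0\{a}))) + (rec X. a.b.b.X + (b.(0 + (X + X)) + (a.X + 0\{a})))) | —a→ v0, —a→ v1, —b→ v2
  v3 = b.(rec X. a.b.b.X + (b.(0 + (X + X)) + (a.X + 0\{a}))) | —b→ v0
Partition-refinement fixed point:
  B0 = {u0, u2, v0, v2}
  B1 = {u1, v1}
  B2 = {u3, v3}
u0 ∈ B0, v0 ∈ B0 → same block
Bisimilar ⇒ trace-equivalent.

trace-equivalent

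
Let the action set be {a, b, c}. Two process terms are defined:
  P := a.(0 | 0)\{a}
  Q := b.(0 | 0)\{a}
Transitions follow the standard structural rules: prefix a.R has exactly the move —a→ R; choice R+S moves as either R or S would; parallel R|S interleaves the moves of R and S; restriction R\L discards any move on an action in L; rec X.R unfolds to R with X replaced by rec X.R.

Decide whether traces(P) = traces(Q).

trace-distinct — witness ⟨a⟩

P's transition system — 2 states:
  m0 = a.(0 | 0)\{a} → ··a··> m1
  m1 = (0 | 0)\{a} → ∅
Q's transition system — 2 states:
  n0 = b.(0 | 0)\{a} → ··b··> n1
  n1 = (0 | 0)\{a} → ∅
Executing a from P (initial set {m0}):
  after a @ step 1: {m1}
  ✓ P
Executing a from Q (initial set {n0}):
  after a @ step 1: no successor for Q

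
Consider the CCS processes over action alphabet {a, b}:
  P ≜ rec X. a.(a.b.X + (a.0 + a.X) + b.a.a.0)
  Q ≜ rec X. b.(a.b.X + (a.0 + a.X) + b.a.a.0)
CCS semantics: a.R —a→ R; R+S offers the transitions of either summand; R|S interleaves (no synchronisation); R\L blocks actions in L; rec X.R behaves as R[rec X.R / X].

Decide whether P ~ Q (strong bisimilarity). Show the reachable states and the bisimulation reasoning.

P's transition system — 6 states:
  p0 = rec X. a.(a.b.X + (a.0 + a.X) + b.a.a.0) ⊢ -a-> p1
  p1 = a.b.(rec X. a.(a.b.X + (a.0 + a.X) + b.a.a.0)) + (a.0 + a.(rec X. a.(a.b.X + (a.0 + a.X) + b.a.a.0))) + b.a.a.0 ⊢ -a-> p0, -a-> p2, -a-> p3, -b-> p4
  p2 = 0 ⊢ (no moves)
  p3 = b.(rec X. a.(a.b.X + (a.0 + a.X) + b.a.a.0)) ⊢ -b-> p0
  p4 = a.a.0 ⊢ -a-> p5
  p5 = a.0 ⊢ -a-> p2
Q's transition system — 6 states:
  q0 = rec X. b.(a.b.X + (a.0 + a.X) + b.a.a.0) ⊢ -b-> q1
  q1 = a.b.(rec X. b.(a.b.X + (a.0 + a.X) + b.a.a.0)) + (a.0 + a.(rec X. b.(a.b.X + (a.0 + a.X) + b.a.a.0))) + b.a.a.0 ⊢ -a-> q0, -a-> q2, -a-> q3, -b-> q4
  q2 = 0 ⊢ (no moves)
  q3 = b.(rec X. b.(a.b.X + (a.0 + a.X) + b.a.a.0)) ⊢ -b-> q0
  q4 = a.a.0 ⊢ -a-> q5
  q5 = a.0 ⊢ -a-> q2
Partition-refinement fixed point:
  B0 = {p0}
  B1 = {p1}
  B2 = {p2, q2}
  B3 = {p4, q4}
  B4 = {p5, q5}
  B5 = {p3}
  B6 = {q0}
  B7 = {q1}
  B8 = {q3}
p0 ∈ B0, q0 ∈ B6 → different blocks

P ≁ Q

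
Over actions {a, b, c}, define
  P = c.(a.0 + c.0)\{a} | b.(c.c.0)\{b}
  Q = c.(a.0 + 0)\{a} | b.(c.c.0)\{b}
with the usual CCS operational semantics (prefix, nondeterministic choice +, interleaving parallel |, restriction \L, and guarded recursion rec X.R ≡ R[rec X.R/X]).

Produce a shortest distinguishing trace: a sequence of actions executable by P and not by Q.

cc

Reachable graph of P (12 states):
  u0 = c.(a.0 + c.0)\{a} | b.(c.c.0)\{b} | —b→ u1, —c→ u2
  u1 = c.(a.0 + c.0)\{a} | (c.c.0)\{b} | —c→ u3, —c→ u4
  u2 = (a.0 + c.0)\{a} | b.(c.c.0)\{b} | —b→ u3, —c→ u5
  u3 = (a.0 + c.0)\{a} | (c.c.0)\{b} | —c→ u6, —c→ u7
  u4 = c.(a.0 + c.0)\{a} | (c.0)\{b} | —c→ u6, —c→ u8
  u5 = 0\{a} | b.(c.c.0)\{b} | —b→ u7
  u6 = (a.0 + c.0)\{a} | (c.0)\{b} | —c→ u10, —c→ u9
  u7 = 0\{a} | (c.c.0)\{b} | —c→ u10
  u8 = c.(a.0 + c.0)\{a} | 0\{b} | —c→ u9
  u9 = (a.0 + c.0)\{a} | 0\{b} | —c→ u11
  u10 = 0\{a} | (c.0)\{b} | —c→ u11
  u11 = 0\{a} | 0\{b} | stopped
Reachable graph of Q (8 states):
  v0 = c.(a.0 + 0)\{a} | b.(c.c.0)\{b} | —b→ v1, —c→ v2
  v1 = c.(a.0 + 0)\{a} | (c.c.0)\{b} | —c→ v3, —c→ v4
  v2 = (a.0 + 0)\{a} | b.(c.c.0)\{b} | —b→ v3
  v3 = (a.0 + 0)\{a} | (c.c.0)\{b} | —c→ v5
  v4 = c.(a.0 + 0)\{a} | (c.0)\{b} | —c→ v5, —c→ v6
  v5 = (a.0 + 0)\{a} | (c.0)\{b} | —c→ v7
  v6 = c.(a.0 + 0)\{a} | 0\{b} | —c→ v7
  v7 = (a.0 + 0)\{a} | 0\{b} | stopped
Trace ⟨cc⟩ through P, begin at {u0}:
  after c @ step 1: {u2}
  after c @ step 2: {u5}
  ✓ P
Trace ⟨cc⟩ through Q, begin at {v0}:
  after c @ step 1: {v2}
  after c @ step 2: no successor for Q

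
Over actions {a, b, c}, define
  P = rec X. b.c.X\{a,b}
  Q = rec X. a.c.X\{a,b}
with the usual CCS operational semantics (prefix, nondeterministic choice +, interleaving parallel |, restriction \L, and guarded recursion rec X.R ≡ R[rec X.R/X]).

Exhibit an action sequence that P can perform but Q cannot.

b

Reachable graph of P (3 states):
  p0 = rec X. b.c.X\{a,b} ⊢ ··b··> p1
  p1 = c.(rec X. b.c.X\{a,b})\{a,b} ⊢ ··c··> p2
  p2 = (rec X. b.c.X\{a,b})\{a,b} ⊢ ·
Reachable graph of Q (3 states):
  q0 = rec X. a.c.X\{a,b} ⊢ ··a··> q1
  q1 = c.(rec X. a.c.X\{a,b})\{a,b} ⊢ ··c··> q2
  q2 = (rec X. a.c.X\{a,b})\{a,b} ⊢ ·
Run σ = ⟨b⟩ on P: start {p0}
  [1] b ⇒ {p1}
  P completes σ.
Run σ = ⟨b⟩ on Q: start {q0}
  [1] b ⇒ no successor for Q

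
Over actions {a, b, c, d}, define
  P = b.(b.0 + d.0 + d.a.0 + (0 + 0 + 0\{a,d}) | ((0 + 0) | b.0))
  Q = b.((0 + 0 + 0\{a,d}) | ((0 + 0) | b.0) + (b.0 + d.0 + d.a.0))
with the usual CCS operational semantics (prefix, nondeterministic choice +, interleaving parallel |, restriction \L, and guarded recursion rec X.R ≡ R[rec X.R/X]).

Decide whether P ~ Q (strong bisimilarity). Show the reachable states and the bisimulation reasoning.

YES

P's transition system — 5 states:
  u0 = b.(b.0 + d.0 + d.a.0 + (0 + 0 + 0\{a,d}) | ((0 + 0) | b.0)) | —b→ u1
  u1 = b.0 + d.0 + d.a.0 + (0 + 0 + 0\{a,d}) | ((0 + 0) | b.0) | —b→ u2, —b→ u3, —d→ u3, —d→ u4
  u2 = (0 + 0 + 0\{a,d}) | ((0 + 0) | 0) | stopped
  u3 = 0 | stopped
  u4 = a.0 | —a→ u3
Q's transition system — 5 states:
  v0 = b.((0 + 0 + 0\{a,d}) | ((0 + 0) | b.0) + (b.0 + d.0 + d.a.0)) | —b→ v1
  v1 = (0 + 0 + 0\{a,d}) | ((0 + 0) | b.0) + (b.0 + d.0 + d.a.0) | —b→ v2, —b→ v3, —d→ v3, —d→ v4
  v2 = (0 + 0 + 0\{a,d}) | ((0 + 0) | 0) | stopped
  v3 = 0 | stopped
  v4 = a.0 | —a→ v3
Partition-refinement fixed point:
  B0 = {u0, v0}
  B1 = {u1, v1}
  B2 = {u4, v4}
  B3 = {u2, u3, v2, v3}
u0 ∈ B0, v0 ∈ B0 → same block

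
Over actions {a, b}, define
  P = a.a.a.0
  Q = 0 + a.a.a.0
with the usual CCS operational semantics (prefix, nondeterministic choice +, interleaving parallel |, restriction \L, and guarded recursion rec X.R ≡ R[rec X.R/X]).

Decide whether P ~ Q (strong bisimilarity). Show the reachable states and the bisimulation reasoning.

P ~ Q

P's transition system — 4 states:
  u0 = a.a.a.0 ⊢ =a=> u1
  u1 = a.a.0 ⊢ =a=> u2
  u2 = a.0 ⊢ =a=> u3
  u3 = 0 ⊢ stopped
Q's transition system — 4 states:
  v0 = 0 + a.a.a.0 ⊢ =a=> v1
  v1 = a.a.0 ⊢ =a=> v2
  v2 = a.0 ⊢ =a=> v3
  v3 = 0 ⊢ stopped
Partition-refinement fixed point:
  B0 = {u0, v0}
  B1 = {u1, v1}
  B2 = {u2, v2}
  B3 = {u3, v3}
u0 ∈ B0, v0 ∈ B0 → same block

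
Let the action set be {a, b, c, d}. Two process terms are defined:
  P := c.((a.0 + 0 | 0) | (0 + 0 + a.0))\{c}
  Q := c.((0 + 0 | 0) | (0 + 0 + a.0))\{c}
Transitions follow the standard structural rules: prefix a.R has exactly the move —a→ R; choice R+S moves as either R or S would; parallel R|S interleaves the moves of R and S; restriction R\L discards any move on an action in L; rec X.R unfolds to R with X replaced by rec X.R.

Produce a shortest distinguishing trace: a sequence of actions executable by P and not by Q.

caa

LTS(P): 5 reachable states
  p0 = c.((a.0 + 0 | 0) | (0 + 0 + a.0))\{c} | --c--▸ p1
  p1 = ((a.0 + 0 | 0) | (0 + 0 + a.0))\{c} | --a--▸ p2, --a--▸ p3
  p2 = ((a.0 + 0 | 0) | 0)\{c} | --a--▸ p4
  p3 = (0 | (0 + 0 + a.0))\{c} | --a--▸ p4
  p4 = (0 | 0)\{c} | (no moves)
LTS(Q): 3 reachable states
  q0 = c.((0 + 0 | 0) | (0 + 0 + a.0))\{c} | --c--▸ q1
  q1 = ((0 + 0 | 0) | (0 + 0 + a.0))\{c} | --a--▸ q2
  q2 = ((0 + 0 | 0) | 0)\{c} | (no moves)
Run σ = ⟨caa⟩ on P: start {p0}
  after c @ step 1: {p1}
  after a @ step 2: {p2, p3}
  after a @ step 3: {p4}
  ✓ P
Run σ = ⟨caa⟩ on Q: start {q0}
  after c @ step 1: {q1}
  after a @ step 2: {q2}
  after a @ step 3: ∅  — Q cannot continue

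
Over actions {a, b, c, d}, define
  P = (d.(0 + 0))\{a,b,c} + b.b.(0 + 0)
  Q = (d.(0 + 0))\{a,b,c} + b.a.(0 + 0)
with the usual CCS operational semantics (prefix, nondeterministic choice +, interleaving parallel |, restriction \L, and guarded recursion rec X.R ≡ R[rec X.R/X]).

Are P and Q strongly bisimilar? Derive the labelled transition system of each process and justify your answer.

not bisimilar

P's transition system — 4 states:
  s0 = (d.(0 + 0))\{a,b,c} + b.b.(0 + 0) → --b--▸ s1, --d--▸ s2
  s1 = b.(0 + 0) → --b--▸ s3
  s2 = (0 + 0)\{a,b,c} → ∅
  s3 = 0 + 0 → ∅
Q's transition system — 4 states:
  t0 = (d.(0 + 0))\{a,b,c} + b.a.(0 + 0) → --b--▸ t1, --d--▸ t2
  t1 = a.(0 + 0) → --a--▸ t3
  t2 = (0 + 0)\{a,b,c} → ∅
  t3 = 0 + 0 → ∅
Bisimilarity quotient blocks:
  B0 = {s0}
  B1 = {s1}
  B2 = {s2, s3, t2, t3}
  B3 = {t0}
  B4 = {t1}
s0 ∈ B0, t0 ∈ B3 → different blocks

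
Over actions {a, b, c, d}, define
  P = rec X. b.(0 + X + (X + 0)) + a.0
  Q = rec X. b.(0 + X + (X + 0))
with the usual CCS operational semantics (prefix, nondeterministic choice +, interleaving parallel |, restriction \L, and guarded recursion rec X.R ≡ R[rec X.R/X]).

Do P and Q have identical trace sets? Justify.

LTS(P): 3 reachable states
  m0 = rec X. b.(0 + X + (X + 0)) + a.0 | --a--▸ m1, --b--▸ m2
  m1 = 0 | stopped
  m2 = 0 + (rec X. b.(0 + X + (X + 0)) + a.0) + ((rec X. b.(0 + X + (X + 0)) + a.0) + 0) | --a--▸ m1, --b--▸ m2
LTS(Q): 2 reachable states
  n0 = rec X. b.(0 + X + (X + 0)) | --b--▸ n1
  n1 = 0 + (rec X. b.(0 + X + (X + 0))) + ((rec X. b.(0 + X + (X + 0))) + 0) | --b--▸ n1
Trace ⟨a⟩ through P, begin at {m0}:
  [1] a ⇒ {m1}
  ✓ P
Trace ⟨a⟩ through Q, begin at {n0}:
  [1] a ⇒ ∅ (Q stuck)

trace-distinct — witness ⟨a⟩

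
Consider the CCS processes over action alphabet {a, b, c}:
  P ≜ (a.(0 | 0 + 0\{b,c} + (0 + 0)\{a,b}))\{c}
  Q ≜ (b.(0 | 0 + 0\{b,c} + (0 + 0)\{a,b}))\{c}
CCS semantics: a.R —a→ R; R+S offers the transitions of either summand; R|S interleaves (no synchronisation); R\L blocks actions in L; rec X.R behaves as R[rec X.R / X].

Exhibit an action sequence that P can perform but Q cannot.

a

P's transition system — 2 states:
  s0 = (a.(0 | 0 + 0\{b,c} + (0 + 0)\{a,b}))\{c} has moves -a-> s1
  s1 = (0 | 0 + 0\{b,c} + (0 + 0)\{a,b})\{c} has moves stopped
Q's transition system — 2 states:
  t0 = (b.(0 | 0 + 0\{b,c} + (0 + 0)\{a,b}))\{c} has moves -b-> t1
  t1 = (0 | 0 + 0\{b,c} + (0 + 0)\{a,b})\{c} has moves stopped
Executing a from P (initial set {s0}):
  step 1 (a): {s1}
  P completes σ.
Executing a from Q (initial set {t0}):
  step 1 (a): no successor for Q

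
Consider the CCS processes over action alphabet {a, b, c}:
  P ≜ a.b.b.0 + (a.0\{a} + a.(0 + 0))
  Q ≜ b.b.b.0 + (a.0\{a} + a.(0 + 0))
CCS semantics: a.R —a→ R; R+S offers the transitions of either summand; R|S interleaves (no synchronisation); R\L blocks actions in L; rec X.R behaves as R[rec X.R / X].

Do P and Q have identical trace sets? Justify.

P's transition system — 6 states:
  m0 = a.b.b.0 + (a.0\{a} + a.(0 + 0)) | —a→ m1, —a→ m2, —a→ m3
  m1 = 0 + 0 | deadlocked
  m2 = 0\{a} | deadlocked
  m3 = b.b.0 | —b→ m4
  m4 = b.0 | —b→ m5
  m5 = 0 | deadlocked
Q's transition system — 6 states:
  n0 = b.b.b.0 + (a.0\{a} + a.(0 + 0)) | —a→ n1, —a→ n2, —b→ n3
  n1 = 0 + 0 | deadlocked
  n2 = 0\{a} | deadlocked
  n3 = b.b.0 | —b→ n4
  n4 = b.0 | —b→ n5
  n5 = 0 | deadlocked
Run σ = ⟨ab⟩ on P: start {m0}
  [1] a ⇒ {m1, m2, m3}
  [2] b ⇒ {m4}
  ✓ P
Run σ = ⟨ab⟩ on Q: start {n0}
  [1] a ⇒ {n1, n2}
  [2] b ⇒ ∅  — Q cannot continue

trace-distinct — witness ⟨ab⟩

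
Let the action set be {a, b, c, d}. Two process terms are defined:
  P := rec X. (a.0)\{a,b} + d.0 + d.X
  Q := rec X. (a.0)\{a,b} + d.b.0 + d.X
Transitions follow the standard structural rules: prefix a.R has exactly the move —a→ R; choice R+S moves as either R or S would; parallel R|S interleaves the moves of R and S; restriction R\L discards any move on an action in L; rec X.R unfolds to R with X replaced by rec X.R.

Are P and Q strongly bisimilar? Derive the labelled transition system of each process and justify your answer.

Reachable graph of P (2 states):
  u0 = rec X. (a.0)\{a,b} + d.0 + d.X → -d-> u0, -d-> u1
  u1 = 0 → ·
Reachable graph of Q (3 states):
  v0 = rec X. (a.0)\{a,b} + d.b.0 + d.X → -d-> v0, -d-> v1
  v1 = b.0 → -b-> v2
  v2 = 0 → ·
Coarsest stable partition (strong bisimilarity classes):
  B0 = {u0}
  B1 = {u1, v2}
  B2 = {v0}
  B3 = {v1}
u0 ∈ B0, v0 ∈ B2 → different blocks

NO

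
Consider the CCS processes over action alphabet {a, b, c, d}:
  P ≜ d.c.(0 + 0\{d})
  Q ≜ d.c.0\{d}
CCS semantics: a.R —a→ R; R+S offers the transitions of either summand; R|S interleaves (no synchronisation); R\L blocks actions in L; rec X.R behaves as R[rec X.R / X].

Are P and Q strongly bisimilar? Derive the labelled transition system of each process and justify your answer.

P ~ Q

LTS(P): 3 reachable states
  p0 = d.c.(0 + 0\{d}) :: —d→ p1
  p1 = c.(0 + 0\{d}) :: —c→ p2
  p2 = 0 + 0\{d} :: deadlocked
LTS(Q): 3 reachable states
  q0 = d.c.0\{d} :: —d→ q1
  q1 = c.0\{d} :: —c→ q2
  q2 = 0\{d} :: deadlocked
Bisimilarity quotient blocks:
  B0 = {p0, q0}
  B1 = {p1, q1}
  B2 = {p2, q2}
p0 ∈ B0, q0 ∈ B0 → same block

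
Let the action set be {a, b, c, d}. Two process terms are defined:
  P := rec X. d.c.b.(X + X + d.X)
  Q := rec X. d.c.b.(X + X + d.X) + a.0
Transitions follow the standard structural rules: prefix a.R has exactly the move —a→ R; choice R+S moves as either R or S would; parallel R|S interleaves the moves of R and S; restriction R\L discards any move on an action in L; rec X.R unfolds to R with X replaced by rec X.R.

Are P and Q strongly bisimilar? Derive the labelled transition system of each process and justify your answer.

P's transition system — 4 states:
  s0 = rec X. d.c.b.(X + X + d.X) | =d=> s1
  s1 = c.b.((rec X. d.c.b.(X + X + d.X)) + (rec X. d.c.b.(X + X + d.X)) + d.(rec X. d.c.b.(X + X + d.X))) | =c=> s2
  s2 = b.((rec X. d.c.b.(X + X + d.X)) + (rec X. d.c.b.(X + X + d.X)) + d.(rec X. d.c.b.(X + X + d.X))) | =b=> s3
  s3 = (rec X. d.c.b.(X + X + d.X)) + (rec X. d.c.b.(X + X + d.X)) + d.(rec X. d.c.b.(X + X + d.X)) | =d=> s0, =d=> s1
Q's transition system — 5 states:
  t0 = rec X. d.c.b.(X + X + d.X) + a.0 | =a=> t1, =d=> t2
  t1 = 0 | ∅
  t2 = c.b.((rec X. d.c.b.(X + X + d.X) + a.0) + (rec X. d.c.b.(X + X + d.X) + a.0) + d.(rec X. d.c.b.(X + X + d.X) + a.0)) | =c=> t3
  t3 = b.((rec X. d.c.b.(X + X + d.X) + a.0) + (rec X. d.c.b.(X + X + d.X) + a.0) + d.(rec X. d.c.b.(X + X + d.X) + a.0)) | =b=> t4
  t4 = (rec X. d.c.b.(X + X + d.X) + a.0) + (rec X. d.c.b.(X + X + d.X) + a.0) + d.(rec X. d.c.b.(X + X + d.X) + a.0) | =a=> t1, =d=> t0, =d=> t2
Partition-refinement fixed point:
  B0 = {s0}
  B1 = {s1}
  B2 = {s2}
  B3 = {s3}
  B4 = {t0}
  B5 = {t2}
  B6 = {t3}
  B7 = {t4}
  B8 = {t1}
s0 ∈ B0, t0 ∈ B4 → different blocks

not bisimilar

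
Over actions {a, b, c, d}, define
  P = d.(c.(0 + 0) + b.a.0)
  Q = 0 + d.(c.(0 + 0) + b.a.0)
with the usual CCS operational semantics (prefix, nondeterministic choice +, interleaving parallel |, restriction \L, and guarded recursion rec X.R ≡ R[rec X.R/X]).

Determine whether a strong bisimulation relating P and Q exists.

YES

P's transition system — 5 states:
  m0 = d.(c.(0 + 0) + b.a.0) | —d→ m1
  m1 = c.(0 + 0) + b.a.0 | —b→ m2, —c→ m3
  m2 = a.0 | —a→ m4
  m3 = 0 + 0 | deadlocked
  m4 = 0 | deadlocked
Q's transition system — 5 states:
  n0 = 0 + d.(c.(0 + 0) + b.a.0) | —d→ n1
  n1 = c.(0 + 0) + b.a.0 | —b→ n2, —c→ n3
  n2 = a.0 | —a→ n4
  n3 = 0 + 0 | deadlocked
  n4 = 0 | deadlocked
Partition-refinement fixed point:
  B0 = {m0, n0}
  B1 = {m1, n1}
  B2 = {m2, n2}
  B3 = {m3, m4, n3, n4}
m0 ∈ B0, n0 ∈ B0 → same block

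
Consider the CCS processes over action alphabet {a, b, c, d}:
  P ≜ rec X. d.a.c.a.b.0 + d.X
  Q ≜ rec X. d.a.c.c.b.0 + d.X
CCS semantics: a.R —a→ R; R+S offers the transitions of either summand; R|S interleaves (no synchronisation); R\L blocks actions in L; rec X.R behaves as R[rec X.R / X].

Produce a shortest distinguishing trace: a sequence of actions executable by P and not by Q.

P's transition system — 6 states:
  s0 = rec X. d.a.c.a.b.0 + d.X → =d=> s0, =d=> s1
  s1 = a.c.a.b.0 → =a=> s2
  s2 = c.a.b.0 → =c=> s3
  s3 = a.b.0 → =a=> s4
  s4 = b.0 → =b=> s5
  s5 = 0 → stopped
Q's transition system — 6 states:
  t0 = rec X. d.a.c.c.b.0 + d.X → =d=> t0, =d=> t1
  t1 = a.c.c.b.0 → =a=> t2
  t2 = c.c.b.0 → =c=> t3
  t3 = c.b.0 → =c=> t4
  t4 = b.0 → =b=> t5
  t5 = 0 → stopped
Run σ = ⟨daca⟩ on P: start {s0}
  step 1 (d): {s0, s1}
  step 2 (a): {s2}
  step 3 (c): {s3}
  step 4 (a): {s4}
  ✓ P
Run σ = ⟨daca⟩ on Q: start {t0}
  step 1 (d): {t0, t1}
  step 2 (a): {t2}
  step 3 (c): {t3}
  step 4 (a): ∅ (Q stuck)

daca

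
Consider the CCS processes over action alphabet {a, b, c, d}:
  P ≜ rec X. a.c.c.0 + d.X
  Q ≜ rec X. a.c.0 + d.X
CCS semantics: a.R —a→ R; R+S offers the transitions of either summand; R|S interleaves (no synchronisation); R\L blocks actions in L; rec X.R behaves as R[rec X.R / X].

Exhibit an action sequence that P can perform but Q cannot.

acc

LTS(P): 4 reachable states
  u0 = rec X. a.c.c.0 + d.X ⊢ =a=> u1, =d=> u0
  u1 = c.c.0 ⊢ =c=> u2
  u2 = c.0 ⊢ =c=> u3
  u3 = 0 ⊢ (no moves)
LTS(Q): 3 reachable states
  v0 = rec X. a.c.0 + d.X ⊢ =a=> v1, =d=> v0
  v1 = c.0 ⊢ =c=> v2
  v2 = 0 ⊢ (no moves)
Executing acc from P (initial set {u0}):
  [1] a ⇒ {u1}
  [2] c ⇒ {u2}
  [3] c ⇒ {u3}
  P completes σ.
Executing acc from Q (initial set {v0}):
  [1] a ⇒ {v1}
  [2] c ⇒ {v2}
  [3] c ⇒ ∅  — Q cannot continue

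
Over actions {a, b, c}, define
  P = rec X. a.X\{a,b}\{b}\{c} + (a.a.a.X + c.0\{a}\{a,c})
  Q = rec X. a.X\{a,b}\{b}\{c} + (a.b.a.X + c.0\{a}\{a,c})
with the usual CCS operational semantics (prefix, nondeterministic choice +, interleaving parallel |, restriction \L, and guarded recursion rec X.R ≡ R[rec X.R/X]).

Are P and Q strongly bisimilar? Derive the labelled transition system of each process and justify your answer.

P's transition system — 5 states:
  u0 = rec X. a.X\{a,b}\{b}\{c} + (a.a.a.X + c.0\{a}\{a,c}) :: -a-> u1, -a-> u2, -c-> u3
  u1 = (rec X. a.X\{a,b}\{b}\{c} + (a.a.a.X + c.0\{a}\{a,c}))\{a,b}\{b}\{c} :: (no moves)
  u2 = a.a.(rec X. a.X\{a,b}\{b}\{c} + (a.a.a.X + c.0\{a}\{a,c})) :: -a-> u4
  u3 = 0\{a}\{a,c} :: (no moves)
  u4 = a.(rec X. a.X\{a,b}\{b}\{c} + (a.a.a.X + c.0\{a}\{a,c})) :: -a-> u0
Q's transition system — 5 states:
  v0 = rec X. a.X\{a,b}\{b}\{c} + (a.b.a.X + c.0\{a}\{a,c}) :: -a-> v1, -a-> v2, -c-> v3
  v1 = (rec X. a.X\{a,b}\{b}\{c} + (a.b.a.X + c.0\{a}\{a,c}))\{a,b}\{b}\{c} :: (no moves)
  v2 = b.a.(rec X. a.X\{a,b}\{b}\{c} + (a.b.a.X + c.0\{a}\{a,c})) :: -b-> v4
  v3 = 0\{a}\{a,c} :: (no moves)
  v4 = a.(rec X. a.X\{a,b}\{b}\{c} + (a.b.a.X + c.0\{a}\{a,c})) :: -a-> v0
Bisimilarity quotient blocks:
  B0 = {u0}
  B1 = {u2}
  B2 = {u4}
  B3 = {u1, u3, v1, v3}
  B4 = {v0}
  B5 = {v2}
  B6 = {v4}
u0 ∈ B0, v0 ∈ B4 → different blocks

not bisimilar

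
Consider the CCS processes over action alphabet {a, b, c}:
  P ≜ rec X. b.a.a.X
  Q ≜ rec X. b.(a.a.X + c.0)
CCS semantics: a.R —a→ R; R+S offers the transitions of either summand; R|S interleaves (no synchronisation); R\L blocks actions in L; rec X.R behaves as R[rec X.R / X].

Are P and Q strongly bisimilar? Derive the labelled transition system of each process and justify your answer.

not bisimilar

P's transition system — 3 states:
  p0 = rec X. b.a.a.X :: —b→ p1
  p1 = a.a.(rec X. b.a.a.X) :: —a→ p2
  p2 = a.(rec X. b.a.a.X) :: —a→ p0
Q's transition system — 4 states:
  q0 = rec X. b.(a.a.X + c.0) :: —b→ q1
  q1 = a.a.(rec X. b.(a.a.X + c.0)) + c.0 :: —a→ q2, —c→ q3
  q2 = a.(rec X. b.(a.a.X + c.0)) :: —a→ q0
  q3 = 0 :: stopped
Partition-refinement fixed point:
  B0 = {p0}
  B1 = {p1}
  B2 = {p2}
  B3 = {q0}
  B4 = {q1}
  B5 = {q3}
  B6 = {q2}
p0 ∈ B0, q0 ∈ B3 → different blocks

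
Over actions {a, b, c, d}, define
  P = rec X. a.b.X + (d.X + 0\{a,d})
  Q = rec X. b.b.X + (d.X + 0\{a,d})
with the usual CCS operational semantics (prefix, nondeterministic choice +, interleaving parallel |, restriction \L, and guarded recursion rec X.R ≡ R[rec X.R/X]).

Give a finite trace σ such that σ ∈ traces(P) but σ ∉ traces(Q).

Reachable graph of P (2 states):
  p0 = rec X. a.b.X + (d.X + 0\{a,d}) ⊢ --a--▸ p1, --d--▸ p0
  p1 = b.(rec X. a.b.X + (d.X + 0\{a,d})) ⊢ --b--▸ p0
Reachable graph of Q (2 states):
  q0 = rec X. b.b.X + (d.X + 0\{a,d}) ⊢ --b--▸ q1, --d--▸ q0
  q1 = b.(rec X. b.b.X + (d.X + 0\{a,d})) ⊢ --b--▸ q0
Trace ⟨a⟩ through P, begin at {p0}:
  after a @ step 1: {p1}
  — P admits the full trace.
Trace ⟨a⟩ through Q, begin at {q0}:
  after a @ step 1: ∅  — Q cannot continue

a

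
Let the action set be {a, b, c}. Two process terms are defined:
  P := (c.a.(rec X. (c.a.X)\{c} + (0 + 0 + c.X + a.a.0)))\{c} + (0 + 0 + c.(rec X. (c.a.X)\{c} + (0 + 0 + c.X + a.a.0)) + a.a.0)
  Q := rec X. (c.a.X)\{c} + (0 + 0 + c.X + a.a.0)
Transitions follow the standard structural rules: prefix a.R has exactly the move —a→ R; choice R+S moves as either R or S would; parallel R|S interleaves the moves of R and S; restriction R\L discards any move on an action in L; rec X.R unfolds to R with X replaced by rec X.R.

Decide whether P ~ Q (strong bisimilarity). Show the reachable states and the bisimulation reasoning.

YES

LTS(P): 4 reachable states
  u0 = (c.a.(rec X. (c.a.X)\{c} + (0 + 0 + c.X + a.a.0)))\{c} + (0 + 0 + c.(rec X. (c.a.X)\{c} + (0 + 0 + c.X + a.a.0)) + a.a.0) → ··a··> u1, ··c··> u2
  u1 = a.0 → ··a··> u3
  u2 = rec X. (c.a.X)\{c} + (0 + 0 + c.X + a.a.0) → ··a··> u1, ··c··> u2
  u3 = 0 → stopped
LTS(Q): 3 reachable states
  v0 = rec X. (c.a.X)\{c} + (0 + 0 + c.X + a.a.0) → ··a··> v1, ··c··> v0
  v1 = a.0 → ··a··> v2
  v2 = 0 → stopped
Partition-refinement fixed point:
  B0 = {u0, u2, v0}
  B1 = {u1, v1}
  B2 = {u3, v2}
u0 ∈ B0, v0 ∈ B0 → same block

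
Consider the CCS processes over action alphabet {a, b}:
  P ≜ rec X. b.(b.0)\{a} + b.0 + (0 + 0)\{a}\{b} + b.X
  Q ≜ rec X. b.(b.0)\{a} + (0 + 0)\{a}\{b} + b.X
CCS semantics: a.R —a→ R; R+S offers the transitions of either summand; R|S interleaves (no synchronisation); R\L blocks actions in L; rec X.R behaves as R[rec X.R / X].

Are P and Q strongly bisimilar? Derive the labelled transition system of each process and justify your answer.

NO

Reachable graph of P (4 states):
  p0 = rec X. b.(b.0)\{a} + b.0 + (0 + 0)\{a}\{b} + b.X ⊢ --b--▸ p0, --b--▸ p1, --b--▸ p2
  p1 = (b.0)\{a} ⊢ --b--▸ p3
  p2 = 0 ⊢ (no moves)
  p3 = 0\{a} ⊢ (no moves)
Reachable graph of Q (3 states):
  q0 = rec X. b.(b.0)\{a} + (0 + 0)\{a}\{b} + b.X ⊢ --b--▸ q0, --b--▸ q1
  q1 = (b.0)\{a} ⊢ --b--▸ q2
  q2 = 0\{a} ⊢ (no moves)
Partition-refinement fixed point:
  B0 = {p0}
  B1 = {p1, q1}
  B2 = {p2, p3, q2}
  B3 = {q0}
p0 ∈ B0, q0 ∈ B3 → different blocks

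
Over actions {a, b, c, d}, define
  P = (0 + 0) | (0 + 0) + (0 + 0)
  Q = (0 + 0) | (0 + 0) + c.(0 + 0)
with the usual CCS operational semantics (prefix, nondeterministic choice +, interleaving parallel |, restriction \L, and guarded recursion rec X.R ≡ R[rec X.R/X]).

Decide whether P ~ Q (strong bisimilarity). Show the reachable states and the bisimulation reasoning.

P ≁ Q

P's transition system — 1 states:
  s0 = (0 + 0) | (0 + 0) + (0 + 0) has moves ·
Q's transition system — 2 states:
  t0 = (0 + 0) | (0 + 0) + c.(0 + 0) has moves =c=> t1
  t1 = 0 + 0 has moves ·
Coarsest stable partition (strong bisimilarity classes):
  B0 = {s0, t1}
  B1 = {t0}
s0 ∈ B0, t0 ∈ B1 → different blocks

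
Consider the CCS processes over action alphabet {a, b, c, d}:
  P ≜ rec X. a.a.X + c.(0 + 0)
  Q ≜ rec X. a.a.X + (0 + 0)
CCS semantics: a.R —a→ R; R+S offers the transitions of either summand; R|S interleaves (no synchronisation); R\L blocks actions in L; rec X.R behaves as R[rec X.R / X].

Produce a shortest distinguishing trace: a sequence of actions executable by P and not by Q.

Reachable graph of P (3 states):
  u0 = rec X. a.a.X + c.(0 + 0) | --a--▸ u1, --c--▸ u2
  u1 = a.(rec X. a.a.X + c.(0 + 0)) | --a--▸ u0
  u2 = 0 + 0 | ∅
Reachable graph of Q (2 states):
  v0 = rec X. a.a.X + (0 + 0) | --a--▸ v1
  v1 = a.(rec X. a.a.X + (0 + 0)) | --a--▸ v0
Executing c from P (initial set {u0}):
  step 1 (c): {u2}
  — P admits the full trace.
Executing c from Q (initial set {v0}):
  step 1 (c): ∅ (Q stuck)

c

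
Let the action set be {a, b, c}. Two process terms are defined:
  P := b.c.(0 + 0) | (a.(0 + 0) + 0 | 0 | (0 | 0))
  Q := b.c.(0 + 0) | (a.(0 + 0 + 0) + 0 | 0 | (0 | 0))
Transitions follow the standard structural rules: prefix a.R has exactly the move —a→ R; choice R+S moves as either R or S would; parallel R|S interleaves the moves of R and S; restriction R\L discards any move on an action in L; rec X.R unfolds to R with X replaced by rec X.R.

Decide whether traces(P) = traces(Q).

trace-equivalent

Reachable graph of P (6 states):
  m0 = b.c.(0 + 0) | (a.(0 + 0) + 0 | 0 | (0 | 0)) | --a--▸ m1, --b--▸ m2
  m1 = b.c.(0 + 0) | (0 + 0) | --b--▸ m3
  m2 = c.(0 + 0) | (a.(0 + 0) + 0 | 0 | (0 | 0)) | --a--▸ m3, --c--▸ m4
  m3 = c.(0 + 0) | (0 + 0) | --c--▸ m5
  m4 = (0 + 0) | (a.(0 + 0) + 0 | 0 | (0 | 0)) | --a--▸ m5
  m5 = (0 + 0) | (0 + 0) | stopped
Reachable graph of Q (6 states):
  n0 = b.c.(0 + 0) | (a.(0 + 0 + 0) + 0 | 0 | (0 | 0)) | --a--▸ n1, --b--▸ n2
  n1 = b.c.(0 + 0) | (0 + 0 + 0) | --b--▸ n3
  n2 = c.(0 + 0) | (a.(0 + 0 + 0) + 0 | 0 | (0 | 0)) | --a--▸ n3, --c--▸ n4
  n3 = c.(0 + 0) | (0 + 0 + 0) | --c--▸ n5
  n4 = (0 + 0) | (a.(0 + 0 + 0) + 0 | 0 | (0 | 0)) | --a--▸ n5
  n5 = (0 + 0) | (0 + 0 + 0) | stopped
Bisimilarity quotient blocks:
  B0 = {m0, n0}
  B1 = {m2, n2}
  B2 = {m4, n4}
  B3 = {m5, n5}
  B4 = {m3, n3}
  B5 = {m1, n1}
m0 ∈ B0, n0 ∈ B0 → same block
Bisimilar ⇒ trace-equivalent.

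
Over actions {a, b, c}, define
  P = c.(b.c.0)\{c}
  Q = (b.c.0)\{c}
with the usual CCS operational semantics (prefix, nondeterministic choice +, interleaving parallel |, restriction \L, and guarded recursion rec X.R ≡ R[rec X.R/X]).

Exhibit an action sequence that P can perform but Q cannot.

c

LTS(P): 3 reachable states
  m0 = c.(b.c.0)\{c} has moves -c-> m1
  m1 = (b.c.0)\{c} has moves -b-> m2
  m2 = (c.0)\{c} has moves deadlocked
LTS(Q): 2 reachable states
  n0 = (b.c.0)\{c} has moves -b-> n1
  n1 = (c.0)\{c} has moves deadlocked
Executing c from P (initial set {m0}):
  [1] c ⇒ {m1}
  ✓ P
Executing c from Q (initial set {n0}):
  [1] c ⇒ no successor for Q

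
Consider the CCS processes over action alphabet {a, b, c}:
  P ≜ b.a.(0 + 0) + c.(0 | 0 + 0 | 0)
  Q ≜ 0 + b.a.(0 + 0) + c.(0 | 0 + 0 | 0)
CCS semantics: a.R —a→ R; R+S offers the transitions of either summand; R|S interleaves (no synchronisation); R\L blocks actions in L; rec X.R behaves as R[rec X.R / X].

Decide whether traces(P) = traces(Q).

traces(P) = traces(Q)

P's transition system — 4 states:
  s0 = b.a.(0 + 0) + c.(0 | 0 + 0 | 0) :: ··b··> s1, ··c··> s2
  s1 = a.(0 + 0) :: ··a··> s3
  s2 = 0 | 0 + 0 | 0 :: stopped
  s3 = 0 + 0 :: stopped
Q's transition system — 4 states:
  t0 = 0 + b.a.(0 + 0) + c.(0 | 0 + 0 | 0) :: ··b··> t1, ··c··> t2
  t1 = a.(0 + 0) :: ··a··> t3
  t2 = 0 | 0 + 0 | 0 :: stopped
  t3 = 0 + 0 :: stopped
Bisimilarity quotient blocks:
  B0 = {s0, t0}
  B1 = {s2, s3, t2, t3}
  B2 = {s1, t1}
s0 ∈ B0, t0 ∈ B0 → same block
Bisimilar ⇒ trace-equivalent.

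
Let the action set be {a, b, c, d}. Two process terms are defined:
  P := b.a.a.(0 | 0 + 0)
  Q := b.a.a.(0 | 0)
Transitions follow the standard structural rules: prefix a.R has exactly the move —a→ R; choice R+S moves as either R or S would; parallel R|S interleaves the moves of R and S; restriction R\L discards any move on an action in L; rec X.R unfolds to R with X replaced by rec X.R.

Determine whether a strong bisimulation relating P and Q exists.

P's transition system — 4 states:
  s0 = b.a.a.(0 | 0 + 0) ⊢ --b--▸ s1
  s1 = a.a.(0 | 0 + 0) ⊢ --a--▸ s2
  s2 = a.(0 | 0 + 0) ⊢ --a--▸ s3
  s3 = 0 | 0 + 0 ⊢ ·
Q's transition system — 4 states:
  t0 = b.a.a.(0 | 0) ⊢ --b--▸ t1
  t1 = a.a.(0 | 0) ⊢ --a--▸ t2
  t2 = a.(0 | 0) ⊢ --a--▸ t3
  t3 = 0 | 0 ⊢ ·
Bisimilarity quotient blocks:
  B0 = {s0, t0}
  B1 = {s1, t1}
  B2 = {s2, t2}
  B3 = {s3, t3}
s0 ∈ B0, t0 ∈ B0 → same block

P ~ Q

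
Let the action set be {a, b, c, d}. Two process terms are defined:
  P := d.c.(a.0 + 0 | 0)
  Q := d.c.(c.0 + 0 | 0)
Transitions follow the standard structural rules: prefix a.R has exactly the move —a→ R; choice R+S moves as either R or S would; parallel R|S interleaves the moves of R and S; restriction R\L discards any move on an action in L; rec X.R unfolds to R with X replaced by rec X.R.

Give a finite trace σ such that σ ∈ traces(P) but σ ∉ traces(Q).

P's transition system — 4 states:
  p0 = d.c.(a.0 + 0 | 0) → ··d··> p1
  p1 = c.(a.0 + 0 | 0) → ··c··> p2
  p2 = a.0 + 0 | 0 → ··a··> p3
  p3 = 0 → stopped
Q's transition system — 4 states:
  q0 = d.c.(c.0 + 0 | 0) → ··d··> q1
  q1 = c.(c.0 + 0 | 0) → ··c··> q2
  q2 = c.0 + 0 | 0 → ··c··> q3
  q3 = 0 → stopped
Trace ⟨dca⟩ through P, begin at {p0}:
  after d @ step 1: {p1}
  after c @ step 2: {p2}
  after a @ step 3: {p3}
  P completes σ.
Trace ⟨dca⟩ through Q, begin at {q0}:
  after d @ step 1: {q1}
  after c @ step 2: {q2}
  after a @ step 3: ∅ (Q stuck)

dca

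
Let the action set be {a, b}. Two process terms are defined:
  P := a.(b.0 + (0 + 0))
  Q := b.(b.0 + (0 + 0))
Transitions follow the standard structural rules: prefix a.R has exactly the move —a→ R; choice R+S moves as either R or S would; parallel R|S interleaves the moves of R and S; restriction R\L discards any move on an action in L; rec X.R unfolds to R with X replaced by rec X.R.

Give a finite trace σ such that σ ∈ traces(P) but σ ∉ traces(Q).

a

P's transition system — 3 states:
  s0 = a.(b.0 + (0 + 0)) → =a=> s1
  s1 = b.0 + (0 + 0) → =b=> s2
  s2 = 0 → (no moves)
Q's transition system — 3 states:
  t0 = b.(b.0 + (0 + 0)) → =b=> t1
  t1 = b.0 + (0 + 0) → =b=> t2
  t2 = 0 → (no moves)
Trace ⟨a⟩ through P, begin at {s0}:
  [1] a ⇒ {s1}
  — P admits the full trace.
Trace ⟨a⟩ through Q, begin at {t0}:
  [1] a ⇒ ∅ (Q stuck)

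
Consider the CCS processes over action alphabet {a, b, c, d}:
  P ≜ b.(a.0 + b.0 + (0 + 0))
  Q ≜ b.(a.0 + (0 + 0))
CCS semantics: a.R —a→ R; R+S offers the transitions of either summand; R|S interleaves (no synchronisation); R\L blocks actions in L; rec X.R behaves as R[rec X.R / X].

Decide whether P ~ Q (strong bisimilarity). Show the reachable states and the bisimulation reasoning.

P's transition system — 3 states:
  p0 = b.(a.0 + b.0 + (0 + 0)) :: -b-> p1
  p1 = a.0 + b.0 + (0 + 0) :: -a-> p2, -b-> p2
  p2 = 0 :: stopped
Q's transition system — 3 states:
  q0 = b.(a.0 + (0 + 0)) :: -b-> q1
  q1 = a.0 + (0 + 0) :: -a-> q2
  q2 = 0 :: stopped
Coarsest stable partition (strong bisimilarity classes):
  B0 = {p0}
  B1 = {p1}
  B2 = {p2, q2}
  B3 = {q0}
  B4 = {q1}
p0 ∈ B0, q0 ∈ B3 → different blocks

NO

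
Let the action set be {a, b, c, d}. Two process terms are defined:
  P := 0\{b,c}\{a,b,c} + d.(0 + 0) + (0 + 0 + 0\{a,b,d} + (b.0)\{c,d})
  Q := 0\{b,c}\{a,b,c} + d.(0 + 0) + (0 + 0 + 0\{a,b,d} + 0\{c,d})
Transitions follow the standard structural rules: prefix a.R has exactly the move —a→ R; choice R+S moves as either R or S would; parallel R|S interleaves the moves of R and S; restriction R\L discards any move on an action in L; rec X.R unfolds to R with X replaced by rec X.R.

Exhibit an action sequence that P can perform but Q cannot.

b

Reachable graph of P (3 states):
  p0 = 0\{b,c}\{a,b,c} + d.(0 + 0) + (0 + 0 + 0\{a,b,d} + (b.0)\{c,d}) ⊢ —b→ p1, —d→ p2
  p1 = 0\{c,d} ⊢ stopped
  p2 = 0 + 0 ⊢ stopped
Reachable graph of Q (2 states):
  q0 = 0\{b,c}\{a,b,c} + d.(0 + 0) + (0 + 0 + 0\{a,b,d} + 0\{c,d}) ⊢ —d→ q1
  q1 = 0 + 0 ⊢ stopped
Trace ⟨b⟩ through P, begin at {p0}:
  after b @ step 1: {p1}
  ✓ P
Trace ⟨b⟩ through Q, begin at {q0}:
  after b @ step 1: no successor for Q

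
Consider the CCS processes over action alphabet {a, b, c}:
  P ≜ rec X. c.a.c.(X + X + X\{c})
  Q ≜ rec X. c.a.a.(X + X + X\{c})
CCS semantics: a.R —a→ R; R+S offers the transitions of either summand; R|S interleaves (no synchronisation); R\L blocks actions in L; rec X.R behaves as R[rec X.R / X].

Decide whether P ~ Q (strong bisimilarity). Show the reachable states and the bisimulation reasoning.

NO

P's transition system — 4 states:
  s0 = rec X. c.a.c.(X + X + X\{c}) has moves =c=> s1
  s1 = a.c.((rec X. c.a.c.(X + X + X\{c})) + (rec X. c.a.c.(X + X + X\{c})) + (rec X. c.a.c.(X + X + X\{c}))\{c}) has moves =a=> s2
  s2 = c.((rec X. c.a.c.(X + X + X\{c})) + (rec X. c.a.c.(X + X + X\{c})) + (rec X. c.a.c.(X + X + X\{c}))\{c}) has moves =c=> s3
  s3 = (rec X. c.a.c.(X + X + X\{c})) + (rec X. c.a.c.(X + X + X\{c})) + (rec X. c.a.c.(X + X + X\{c}))\{c} has moves =c=> s1
Q's transition system — 4 states:
  t0 = rec X. c.a.a.(X + X + X\{c}) has moves =c=> t1
  t1 = a.a.((rec X. c.a.a.(X + X + X\{c})) + (rec X. c.a.a.(X + X + X\{c})) + (rec X. c.a.a.(X + X + X\{c}))\{c}) has moves =a=> t2
  t2 = a.((rec X. c.a.a.(X + X + X\{c})) + (rec X. c.a.a.(X + X + X\{c})) + (rec X. c.a.a.(X + X + X\{c}))\{c}) has moves =a=> t3
  t3 = (rec X. c.a.a.(X + X + X\{c})) + (rec X. c.a.a.(X + X + X\{c})) + (rec X. c.a.a.(X + X + X\{c}))\{c} has moves =c=> t1
Bisimilarity quotient blocks:
  B0 = {s0, s3}
  B1 = {s1}
  B2 = {s2}
  B3 = {t0, t3}
  B4 = {t1}
  B5 = {t2}
s0 ∈ B0, t0 ∈ B3 → different blocks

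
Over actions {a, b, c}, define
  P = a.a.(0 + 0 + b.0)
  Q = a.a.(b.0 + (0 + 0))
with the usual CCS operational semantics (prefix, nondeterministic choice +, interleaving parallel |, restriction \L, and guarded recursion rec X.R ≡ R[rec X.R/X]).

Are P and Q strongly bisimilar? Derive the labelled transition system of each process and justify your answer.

P's transition system — 4 states:
  p0 = a.a.(0 + 0 + b.0) → =a=> p1
  p1 = a.(0 + 0 + b.0) → =a=> p2
  p2 = 0 + 0 + b.0 → =b=> p3
  p3 = 0 → stopped
Q's transition system — 4 states:
  q0 = a.a.(b.0 + (0 + 0)) → =a=> q1
  q1 = a.(b.0 + (0 + 0)) → =a=> q2
  q2 = b.0 + (0 + 0) → =b=> q3
  q3 = 0 → stopped
Bisimilarity quotient blocks:
  B0 = {p0, q0}
  B1 = {p1, q1}
  B2 = {p2, q2}
  B3 = {p3, q3}
p0 ∈ B0, q0 ∈ B0 → same block

P ~ Q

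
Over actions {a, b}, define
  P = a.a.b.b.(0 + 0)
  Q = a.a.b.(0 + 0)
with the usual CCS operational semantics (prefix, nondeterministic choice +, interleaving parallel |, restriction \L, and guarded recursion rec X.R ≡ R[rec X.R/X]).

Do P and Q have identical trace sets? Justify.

P's transition system — 5 states:
  u0 = a.a.b.b.(0 + 0) has moves —a→ u1
  u1 = a.b.b.(0 + 0) has moves —a→ u2
  u2 = b.b.(0 + 0) has moves —b→ u3
  u3 = b.(0 + 0) has moves —b→ u4
  u4 = 0 + 0 has moves ·
Q's transition system — 4 states:
  v0 = a.a.b.(0 + 0) has moves —a→ v1
  v1 = a.b.(0 + 0) has moves —a→ v2
  v2 = b.(0 + 0) has moves —b→ v3
  v3 = 0 + 0 has moves ·
Executing aabb from P (initial set {u0}):
  after a @ step 1: {u1}
  after a @ step 2: {u2}
  after b @ step 3: {u3}
  after b @ step 4: {u4}
  — P admits the full trace.
Executing aabb from Q (initial set {v0}):
  after a @ step 1: {v1}
  after a @ step 2: {v2}
  after b @ step 3: {v3}
  after b @ step 4: ∅ (Q stuck)

trace-distinct — witness ⟨aabb⟩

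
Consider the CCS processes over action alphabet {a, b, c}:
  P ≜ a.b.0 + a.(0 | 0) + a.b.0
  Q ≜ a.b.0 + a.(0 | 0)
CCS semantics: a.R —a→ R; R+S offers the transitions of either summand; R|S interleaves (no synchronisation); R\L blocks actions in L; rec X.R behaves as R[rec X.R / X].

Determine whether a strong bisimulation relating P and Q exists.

Reachable graph of P (4 states):
  u0 = a.b.0 + a.(0 | 0) + a.b.0 has moves =a=> u1, =a=> u2
  u1 = 0 | 0 has moves ∅
  u2 = b.0 has moves =b=> u3
  u3 = 0 has moves ∅
Reachable graph of Q (4 states):
  v0 = a.b.0 + a.(0 | 0) has moves =a=> v1, =a=> v2
  v1 = 0 | 0 has moves ∅
  v2 = b.0 has moves =b=> v3
  v3 = 0 has moves ∅
Bisimilarity quotient blocks:
  B0 = {u0, v0}
  B1 = {u1, u3, v1, v3}
  B2 = {u2, v2}
u0 ∈ B0, v0 ∈ B0 → same block

YES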